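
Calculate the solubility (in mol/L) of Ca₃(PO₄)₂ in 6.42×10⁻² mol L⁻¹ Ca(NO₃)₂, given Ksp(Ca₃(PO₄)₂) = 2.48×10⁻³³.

Ca₃(PO₄)₂(s) ⇌ 3 Ca²⁺(aq) + 2 PO₄³⁻(aq)
With Ca²⁺ already at 6.42×10⁻² mol L⁻¹ and s small, take [Ca²⁺] ≈ 6.42×10⁻² mol L⁻¹ and [PO₄³⁻] = 2s.
Ksp = [Ca²⁺]^3[PO₄³⁻]^2 = (6.42×10⁻²)^3(2s)^2
(2s)^2 = 2.48×10⁻³³ / (6.42×10⁻²)^3 = 9.37×10⁻³⁰
s = 1.53×10⁻¹⁵ mol L⁻¹

1.53×10⁻¹⁵ M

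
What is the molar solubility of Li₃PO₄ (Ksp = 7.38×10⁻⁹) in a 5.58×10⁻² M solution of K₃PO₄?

1.70×10⁻³ M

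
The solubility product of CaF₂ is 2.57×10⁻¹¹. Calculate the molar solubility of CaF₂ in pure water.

1.86×10⁻⁴ M

CaF₂(s) ⇌ Ca²⁺(aq) + 2 F⁻(aq)
With molar solubility s: [Ca²⁺] = s, [F⁻] = 2s.
Ksp = [Ca²⁺][F⁻]^2 = s · (2s)^2 = 4s^3
4s^3 = 2.57×10⁻¹¹  ⇒  s^3 = 6.43×10⁻¹²
s = (6.43×10⁻¹²)^(1/3) = 1.86×10⁻⁴ mol/L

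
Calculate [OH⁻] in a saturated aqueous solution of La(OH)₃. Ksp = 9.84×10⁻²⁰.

La(OH)₃(s) ⇌ La³⁺(aq) + 3 OH⁻(aq)
For each mole of La(OH)₃ that dissolves per liter, [La³⁺] = s and [OH⁻] = 3s; let s denote this solubility.
Ksp = [La³⁺][OH⁻]^3 = s · (3s)^3 = 27s^4 = 9.84×10⁻²⁰
s = 7.77×10⁻⁶ M
[OH⁻] = 3s = 2.33×10⁻⁵ M

2.33×10⁻⁵ M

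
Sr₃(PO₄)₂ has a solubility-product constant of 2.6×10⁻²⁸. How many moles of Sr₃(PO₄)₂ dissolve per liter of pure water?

1.2×10⁻⁶ M

Sr₃(PO₄)₂(s) ⇌ 3 Sr²⁺(aq) + 2 PO₄³⁻(aq)
For each mole of Sr₃(PO₄)₂ that dissolves per liter, [Sr²⁺] = 3s and [PO₄³⁻] = 2s; let s denote this solubility.
Ksp = [Sr²⁺]^3[PO₄³⁻]^2 = (3s)^3 · (2s)^2 = 108s^5
108s^5 = 2.6×10⁻²⁸  ⇒  s^5 = 2.4×10⁻³⁰
s = (2.4×10⁻³⁰)^(1/5) = 1.2×10⁻⁶ mol/L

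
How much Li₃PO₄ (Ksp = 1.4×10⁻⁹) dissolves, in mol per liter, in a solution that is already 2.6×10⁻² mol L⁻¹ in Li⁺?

Li₃PO₄(s) ⇌ 3 Li⁺(aq) + PO₄³⁻(aq)
Let s be the solubility of Li₃PO₄ here. The common ion gives [Li⁺] ≈ 2.6×10⁻² mol L⁻¹, and [PO₄³⁻] = s.
Ksp = [Li⁺]^3[PO₄³⁻] = (2.6×10⁻²)^3s
s = 1.4×10⁻⁹ / (2.6×10⁻²)^3 = 8.0×10⁻⁵
s = 8.0×10⁻⁵ mol L⁻¹

8.0×10⁻⁵ M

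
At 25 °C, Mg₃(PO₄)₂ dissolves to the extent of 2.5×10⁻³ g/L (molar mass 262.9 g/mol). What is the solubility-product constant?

s = (2.5×10⁻³ g L⁻¹)/(262.9 g mol⁻¹) = 9.509×10⁻⁶ M
Mg₃(PO₄)₂(s) ⇌ 3 Mg²⁺(aq) + 2 PO₄³⁻(aq)
If s mol/L of Mg₃(PO₄)₂ dissolves, [Mg²⁺] = 3s and [PO₄³⁻] = 2s.
Ksp = [Mg²⁺]^3[PO₄³⁻]^2 = (3s)^3 · (2s)^2 = 108s^5
Ksp = 108 × (9.509×10⁻⁶)^5 = 8.4×10⁻²⁴

Ksp = 8.4×10⁻²⁴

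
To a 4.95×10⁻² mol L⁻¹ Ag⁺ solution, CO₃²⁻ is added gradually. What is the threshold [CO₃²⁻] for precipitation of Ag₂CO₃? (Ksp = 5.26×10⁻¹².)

Precipitation of each salt begins when its ion product equals Ksp.
Ag₂CO₃(s) ⇌ 2 Ag⁺(aq) + CO₃²⁻(aq)
Ksp = [Ag⁺]^2[CO₃²⁻] = [CO₃²⁻](4.95×10⁻²)^2
[CO₃²⁻] = 5.26×10⁻¹² / (4.95×10⁻²)^2 = 2.15×10⁻⁹
[CO₃²⁻] = 2.15×10⁻⁹ mol L⁻¹

2.15×10⁻⁹ M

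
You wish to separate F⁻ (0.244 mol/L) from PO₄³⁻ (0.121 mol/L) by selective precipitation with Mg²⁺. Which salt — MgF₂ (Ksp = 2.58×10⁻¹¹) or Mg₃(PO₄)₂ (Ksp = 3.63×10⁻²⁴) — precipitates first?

Precipitation begins when Q = Ksp.
For MgF₂: [Mg²⁺] = (Ksp/[F⁻]^2) = 4.33×10⁻¹⁰ mol/L
For Mg₃(PO₄)₂: [Mg²⁺] = (Ksp/[PO₄³⁻]^2)^(1/3) = 6.28×10⁻⁸ mol/L
Since MgF₂ needs less Mg²⁺ to reach saturation, it precipitates first.

MgF₂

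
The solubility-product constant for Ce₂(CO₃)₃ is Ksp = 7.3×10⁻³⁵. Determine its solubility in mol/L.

5.8×10⁻⁸ M

Ce₂(CO₃)₃(s) ⇌ 2 Ce³⁺(aq) + 3 CO₃²⁻(aq)
Let s be the molar solubility. Then [Ce³⁺] = 2s and [CO₃²⁻] = 3s.
Ksp = [Ce³⁺]^2[CO₃²⁻]^3 = (2s)^2 · (3s)^3 = 108s^5
108s^5 = 7.3×10⁻³⁵  ⇒  s^5 = 6.8×10⁻³⁷
Taking the 5th root, s = 5.8×10⁻⁸ mol L⁻¹.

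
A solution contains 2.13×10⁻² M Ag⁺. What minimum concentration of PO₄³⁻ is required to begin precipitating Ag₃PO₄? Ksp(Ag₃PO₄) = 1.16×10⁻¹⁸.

1.20×10⁻¹³ M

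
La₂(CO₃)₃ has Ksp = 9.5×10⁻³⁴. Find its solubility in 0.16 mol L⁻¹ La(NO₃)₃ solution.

1.1×10⁻¹¹ M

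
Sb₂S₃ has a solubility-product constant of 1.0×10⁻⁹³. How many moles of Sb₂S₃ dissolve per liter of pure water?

9.8×10⁻²⁰ M

Sb₂S₃(s) ⇌ 2 Sb³⁺(aq) + 3 S²⁻(aq)
Let s be the molar solubility. Then [Sb³⁺] = 2s and [S²⁻] = 3s.
Ksp = [Sb³⁺]^2[S²⁻]^3 = (2s)^2 · (3s)^3 = 108s^5
108s^5 = 1.0×10⁻⁹³  ⇒  s^5 = 9.3×10⁻⁹⁶
Taking the 5th root, s = 9.8×10⁻²⁰ M.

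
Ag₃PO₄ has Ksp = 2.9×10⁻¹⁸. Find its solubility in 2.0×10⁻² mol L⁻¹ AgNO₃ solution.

3.6×10⁻¹³ M

Ag₃PO₄(s) ⇌ 3 Ag⁺(aq) + PO₄³⁻(aq)
Let s be the solubility of Ag₃PO₄ here. The common ion gives [Ag⁺] ≈ 2.0×10⁻² mol L⁻¹, and [PO₄³⁻] = s.
Ksp = [Ag⁺]^3[PO₄³⁻] = (2.0×10⁻²)^3s
s = 2.9×10⁻¹⁸ / (2.0×10⁻²)^3 = 3.6×10⁻¹³
s = 3.6×10⁻¹³ mol L⁻¹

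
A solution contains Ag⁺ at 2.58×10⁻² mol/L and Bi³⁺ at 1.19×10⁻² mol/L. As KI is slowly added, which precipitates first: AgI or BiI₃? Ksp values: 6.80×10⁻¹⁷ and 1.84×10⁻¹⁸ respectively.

AgI

Precipitation of each salt begins when its ion product equals Ksp.
For AgI: [I⁻] = (Ksp/[Ag⁺]) = 2.64×10⁻¹⁵ mol/L
For BiI₃: [I⁻] = (Ksp/[Bi³⁺])^(1/3) = 5.37×10⁻⁶ mol/L
AgI requires the lower [I⁻], so it precipitates first.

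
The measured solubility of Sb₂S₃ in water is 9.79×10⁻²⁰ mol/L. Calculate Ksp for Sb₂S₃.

Ksp = 9.71×10⁻⁹⁴

Sb₂S₃(s) ⇌ 2 Sb³⁺(aq) + 3 S²⁻(aq)
Call the molar solubility s, so that [Sb³⁺] = 2s and [S²⁻] = 3s.
Ksp = [Sb³⁺]^2[S²⁻]^3 = (2s)^2 · (3s)^3 = 108s^5
Ksp = 108 × (9.79×10⁻²⁰)^5 = 9.71×10⁻⁹⁴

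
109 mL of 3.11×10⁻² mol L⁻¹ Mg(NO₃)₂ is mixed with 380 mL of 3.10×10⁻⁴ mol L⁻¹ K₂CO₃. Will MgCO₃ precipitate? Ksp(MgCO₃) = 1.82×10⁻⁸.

After mixing, V = 109 mL + 380 mL = 489 mL.
[Mg²⁺] = (3.11×10⁻²)(109)/489 = 6.93×10⁻³ mol L⁻¹
[CO₃²⁻] = (3.10×10⁻⁴)(380)/489 = 2.41×10⁻⁴ mol L⁻¹
Q = [Mg²⁺][CO₃²⁻] = 1.67×10⁻⁶
Q = 1.67×10⁻⁶ > Ksp = 1.82×10⁻⁸, so the solution is supersaturated and MgCO₃ precipitates.

Yes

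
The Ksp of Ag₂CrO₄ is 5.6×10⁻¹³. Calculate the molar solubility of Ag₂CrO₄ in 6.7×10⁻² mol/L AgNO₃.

Ag₂CrO₄(s) ⇌ 2 Ag⁺(aq) + CrO₄²⁻(aq)
Ag⁺ is already present at 6.7×10⁻² mol/L. If s mol/L of Ag₂CrO₄ dissolves, [CrO₄²⁻] = s while [Ag⁺] ≈ 6.7×10⁻² mol/L.
Ksp = [Ag⁺]^2[CrO₄²⁻] = (6.7×10⁻²)^2s
s = 5.6×10⁻¹³ / (6.7×10⁻²)^2 = 1.2×10⁻¹⁰
s = 1.2×10⁻¹⁰ mol/L

1.2×10⁻¹⁰ M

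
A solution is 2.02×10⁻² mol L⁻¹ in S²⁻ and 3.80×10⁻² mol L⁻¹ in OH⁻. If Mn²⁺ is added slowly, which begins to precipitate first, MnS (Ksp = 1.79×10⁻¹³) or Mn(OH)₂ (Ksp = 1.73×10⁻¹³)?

Each salt precipitates once Q = Ksp for that salt.
For MnS: [Mn²⁺] = (Ksp/[S²⁻]) = 8.86×10⁻¹² mol L⁻¹
For Mn(OH)₂: [Mn²⁺] = (Ksp/[OH⁻]^2) = 1.20×10⁻¹⁰ mol L⁻¹
MnS requires the lower [Mn²⁺], so it precipitates first.

MnS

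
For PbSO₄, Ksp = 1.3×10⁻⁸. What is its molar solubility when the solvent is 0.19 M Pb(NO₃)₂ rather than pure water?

PbSO₄(s) ⇌ Pb²⁺(aq) + SO₄²⁻(aq)
With Pb²⁺ already at 0.19 M and s small, take [Pb²⁺] ≈ 0.19 M and [SO₄²⁻] = s.
Ksp = [Pb²⁺][SO₄²⁻] = (0.19)s
s = 1.3×10⁻⁸ / (0.19) = 6.8×10⁻⁸
s = 6.8×10⁻⁸ M

6.8×10⁻⁸ M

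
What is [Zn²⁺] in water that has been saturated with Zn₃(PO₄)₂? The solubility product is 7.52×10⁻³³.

Zn₃(PO₄)₂(s) ⇌ 3 Zn²⁺(aq) + 2 PO₄³⁻(aq)
For each mole of Zn₃(PO₄)₂ that dissolves per liter, [Zn²⁺] = 3s and [PO₄³⁻] = 2s; let s denote this solubility.
Ksp = [Zn²⁺]^3[PO₄³⁻]^2 = (3s)^3 · (2s)^2 = 108s^5 = 7.52×10⁻³³
s = 1.47×10⁻⁷ mol/L
[Zn²⁺] = 3s = 4.42×10⁻⁷ mol/L

4.42×10⁻⁷ M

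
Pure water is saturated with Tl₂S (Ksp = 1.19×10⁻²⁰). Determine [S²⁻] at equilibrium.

Tl₂S(s) ⇌ 2 Tl⁺(aq) + S²⁻(aq)
Let s be the molar solubility. Then [Tl⁺] = 2s and [S²⁻] = s.
Ksp = [Tl⁺]^2[S²⁻] = (2s)^2 · s = 4s^3 = 1.19×10⁻²⁰
s = 1.44×10⁻⁷ mol/L
[S²⁻] = s = 1.44×10⁻⁷ mol/L

1.44×10⁻⁷ M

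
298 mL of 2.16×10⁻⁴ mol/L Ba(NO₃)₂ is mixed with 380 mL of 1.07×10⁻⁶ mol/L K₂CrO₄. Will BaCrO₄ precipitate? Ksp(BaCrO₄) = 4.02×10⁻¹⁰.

No

After mixing, V = 298 mL + 380 mL = 678 mL.
[Ba²⁺] = (2.16×10⁻⁴)(298)/678 = 9.49×10⁻⁵ mol/L
[CrO₄²⁻] = (1.07×10⁻⁶)(380)/678 = 6.00×10⁻⁷ mol/L
Q = [Ba²⁺][CrO₄²⁻] = 5.69×10⁻¹¹
Since Q (5.69×10⁻¹¹) is less than Ksp (4.02×10⁻¹⁰), no BaCrO₄ precipitates.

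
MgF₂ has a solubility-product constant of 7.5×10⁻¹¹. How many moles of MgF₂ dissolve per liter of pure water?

2.7×10⁻⁴ M

MgF₂(s) ⇌ Mg²⁺(aq) + 2 F⁻(aq)
Let s be the molar solubility. Then [Mg²⁺] = s and [F⁻] = 2s.
Ksp = [Mg²⁺][F⁻]^2 = s · (2s)^2 = 4s^3
4s^3 = 7.5×10⁻¹¹  ⇒  s^3 = 1.9×10⁻¹¹
Taking the 3rd root, s = 2.7×10⁻⁴ M.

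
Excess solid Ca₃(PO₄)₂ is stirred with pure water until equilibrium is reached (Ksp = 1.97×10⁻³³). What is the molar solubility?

1.13×10⁻⁷ M

Ca₃(PO₄)₂(s) ⇌ 3 Ca²⁺(aq) + 2 PO₄³⁻(aq)
If s mol/L of Ca₃(PO₄)₂ dissolves, [Ca²⁺] = 3s and [PO₄³⁻] = 2s.
Ksp = [Ca²⁺]^3[PO₄³⁻]^2 = (3s)^3 · (2s)^2 = 108s^5
108s^5 = 1.97×10⁻³³  ⇒  s^5 = 1.82×10⁻³⁵
s = (1.82×10⁻³⁵)^(1/5) = 1.13×10⁻⁷ mol/L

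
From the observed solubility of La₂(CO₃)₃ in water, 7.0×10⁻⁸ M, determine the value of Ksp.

La₂(CO₃)₃(s) ⇌ 2 La³⁺(aq) + 3 CO₃²⁻(aq)
Call the molar solubility s, so that [La³⁺] = 2s and [CO₃²⁻] = 3s.
Ksp = [La³⁺]^2[CO₃²⁻]^3 = (2s)^2 · (3s)^3 = 108s^5
Ksp = 108 × (7.0×10⁻⁸)^5 = 1.8×10⁻³⁴

Ksp = 1.8×10⁻³⁴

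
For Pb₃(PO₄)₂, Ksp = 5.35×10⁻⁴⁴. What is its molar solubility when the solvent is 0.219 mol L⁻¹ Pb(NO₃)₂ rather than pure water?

1.13×10⁻²¹ M

Pb₃(PO₄)₂(s) ⇌ 3 Pb²⁺(aq) + 2 PO₄³⁻(aq)
The solution already contains Pb²⁺ at 0.219 mol L⁻¹. Let s be the molar solubility of Pb₃(PO₄)₂.
[Pb²⁺] ≈ 0.219 mol L⁻¹ (common ion dominates); [PO₄³⁻] = 2s.
Ksp = [Pb²⁺]^3[PO₄³⁻]^2 = (0.219)^3(2s)^2
(2s)^2 = 5.35×10⁻⁴⁴ / (0.219)^3 = 5.09×10⁻⁴²
s = 1.13×10⁻²¹ mol L⁻¹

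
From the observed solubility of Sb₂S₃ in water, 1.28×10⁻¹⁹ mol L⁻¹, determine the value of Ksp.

Sb₂S₃(s) ⇌ 2 Sb³⁺(aq) + 3 S²⁻(aq)
If s mol/L of Sb₂S₃ dissolves, [Sb³⁺] = 2s and [S²⁻] = 3s.
Ksp = [Sb³⁺]^2[S²⁻]^3 = (2s)^2 · (3s)^3 = 108s^5
Ksp = 108 × (1.28×10⁻¹⁹)^5 = 3.71×10⁻⁹³

Ksp = 3.71×10⁻⁹³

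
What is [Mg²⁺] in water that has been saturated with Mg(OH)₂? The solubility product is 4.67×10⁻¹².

1.05×10⁻⁴ M

Mg(OH)₂(s) ⇌ Mg²⁺(aq) + 2 OH⁻(aq)
For each mole of Mg(OH)₂ that dissolves per liter, [Mg²⁺] = s and [OH⁻] = 2s; let s denote this solubility.
Ksp = [Mg²⁺][OH⁻]^2 = s · (2s)^2 = 4s^3 = 4.67×10⁻¹²
s = 1.05×10⁻⁴ mol/L
[Mg²⁺] = s = 1.05×10⁻⁴ mol/L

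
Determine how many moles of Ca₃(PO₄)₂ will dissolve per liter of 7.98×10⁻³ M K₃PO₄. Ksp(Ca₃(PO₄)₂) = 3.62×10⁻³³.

1.28×10⁻¹⁰ M

Ca₃(PO₄)₂(s) ⇌ 3 Ca²⁺(aq) + 2 PO₄³⁻(aq)
The solution already contains PO₄³⁻ at 7.98×10⁻³ M. Let s be the molar solubility of Ca₃(PO₄)₂.
[PO₄³⁻] ≈ 7.98×10⁻³ M (common ion dominates); [Ca²⁺] = 3s.
Ksp = [Ca²⁺]^3[PO₄³⁻]^2 = (3s)^3(7.98×10⁻³)^2
(3s)^3 = 3.62×10⁻³³ / (7.98×10⁻³)^2 = 5.68×10⁻²⁹
s = 1.28×10⁻¹⁰ M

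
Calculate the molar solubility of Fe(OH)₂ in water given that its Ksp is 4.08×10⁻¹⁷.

Fe(OH)₂(s) ⇌ Fe²⁺(aq) + 2 OH⁻(aq)
Call the molar solubility s, so that [Fe²⁺] = s and [OH⁻] = 2s.
Ksp = [Fe²⁺][OH⁻]^2 = s · (2s)^2 = 4s^3
4s^3 = 4.08×10⁻¹⁷  ⇒  s^3 = 1.02×10⁻¹⁷
Taking the 3rd root, s = 2.17×10⁻⁶ mol L⁻¹.

2.17×10⁻⁶ M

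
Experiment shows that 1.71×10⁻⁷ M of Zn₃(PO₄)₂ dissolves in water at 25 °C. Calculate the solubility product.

Zn₃(PO₄)₂(s) ⇌ 3 Zn²⁺(aq) + 2 PO₄³⁻(aq)
With molar solubility s: [Zn²⁺] = 3s, [PO₄³⁻] = 2s.
Ksp = [Zn²⁺]^3[PO₄³⁻]^2 = (3s)^3 · (2s)^2 = 108s^5
Ksp = 108 × (1.71×10⁻⁷)^5 = 1.58×10⁻³²

Ksp = 1.58×10⁻³²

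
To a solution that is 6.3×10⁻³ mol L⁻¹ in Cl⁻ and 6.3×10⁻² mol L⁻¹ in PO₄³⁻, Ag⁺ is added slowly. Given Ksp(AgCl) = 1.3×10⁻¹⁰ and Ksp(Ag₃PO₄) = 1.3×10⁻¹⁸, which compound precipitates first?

Precipitation of each salt begins when its ion product equals Ksp.
For AgCl: [Ag⁺] = (Ksp/[Cl⁻]) = 2.1×10⁻⁸ mol L⁻¹
For Ag₃PO₄: [Ag⁺] = (Ksp/[PO₄³⁻])^(1/3) = 2.7×10⁻⁶ mol L⁻¹
AgCl requires the lower [Ag⁺], so it precipitates first.

AgCl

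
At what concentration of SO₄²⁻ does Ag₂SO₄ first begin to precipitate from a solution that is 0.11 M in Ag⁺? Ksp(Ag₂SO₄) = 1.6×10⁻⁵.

1.3×10⁻³ M

The threshold for precipitation is Q = Ksp.
Ag₂SO₄(s) ⇌ 2 Ag⁺(aq) + SO₄²⁻(aq)
Ksp = [Ag⁺]^2[SO₄²⁻] = [SO₄²⁻](0.11)^2
[SO₄²⁻] = 1.6×10⁻⁵ / (0.11)^2 = 1.3×10⁻³
[SO₄²⁻] = 1.3×10⁻³ M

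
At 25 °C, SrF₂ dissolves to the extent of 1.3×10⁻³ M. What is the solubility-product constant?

Ksp = 8.8×10⁻⁹

SrF₂(s) ⇌ Sr²⁺(aq) + 2 F⁻(aq)
For each mole of SrF₂ that dissolves per liter, [Sr²⁺] = s and [F⁻] = 2s; let s denote this solubility.
Ksp = [Sr²⁺][F⁻]^2 = s · (2s)^2 = 4s^3
Ksp = 4 × (1.3×10⁻³)^3 = 8.8×10⁻⁹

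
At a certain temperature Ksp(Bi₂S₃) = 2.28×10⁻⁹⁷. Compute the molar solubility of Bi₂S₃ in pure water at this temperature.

1.84×10⁻²⁰ M

Bi₂S₃(s) ⇌ 2 Bi³⁺(aq) + 3 S²⁻(aq)
If s mol/L of Bi₂S₃ dissolves, [Bi³⁺] = 2s and [S²⁻] = 3s.
Ksp = [Bi³⁺]^2[S²⁻]^3 = (2s)^2 · (3s)^3 = 108s^5
108s^5 = 2.28×10⁻⁹⁷  ⇒  s^5 = 2.11×10⁻⁹⁹
s = 1.84×10⁻²⁰ mol/L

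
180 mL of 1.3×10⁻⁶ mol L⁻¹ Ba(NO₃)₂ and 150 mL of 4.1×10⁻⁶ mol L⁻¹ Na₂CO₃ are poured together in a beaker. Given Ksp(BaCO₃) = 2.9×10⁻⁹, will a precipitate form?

No

The combined volume is 330 mL.
[Ba²⁺] = (1.3×10⁻⁶)(180)/330 = 7.1×10⁻⁷ mol L⁻¹
[CO₃²⁻] = (4.1×10⁻⁶)(150)/330 = 1.9×10⁻⁶ mol L⁻¹
Q = [Ba²⁺][CO₃²⁻] = 1.3×10⁻¹²
Q = 1.3×10⁻¹² < Ksp = 2.9×10⁻⁹, so the solution is unsaturated and no precipitate forms.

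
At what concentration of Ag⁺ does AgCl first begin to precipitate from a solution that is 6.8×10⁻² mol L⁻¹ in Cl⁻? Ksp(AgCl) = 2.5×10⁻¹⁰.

3.7×10⁻⁹ M

Precipitation begins when Q = Ksp.
AgCl(s) ⇌ Ag⁺(aq) + Cl⁻(aq)
Ksp = [Ag⁺][Cl⁻] = [Ag⁺](6.8×10⁻²)
[Ag⁺] = 2.5×10⁻¹⁰ / (6.8×10⁻²) = 3.7×10⁻⁹
[Ag⁺] = 3.7×10⁻⁹ mol L⁻¹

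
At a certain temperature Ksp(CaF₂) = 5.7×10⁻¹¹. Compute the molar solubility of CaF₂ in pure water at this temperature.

2.4×10⁻⁴ M

CaF₂(s) ⇌ Ca²⁺(aq) + 2 F⁻(aq)
Let s be the molar solubility. Then [Ca²⁺] = s and [F⁻] = 2s.
Ksp = [Ca²⁺][F⁻]^2 = s · (2s)^2 = 4s^3
4s^3 = 5.7×10⁻¹¹  ⇒  s^3 = 1.4×10⁻¹¹
Taking the 3rd root, s = 2.4×10⁻⁴ M.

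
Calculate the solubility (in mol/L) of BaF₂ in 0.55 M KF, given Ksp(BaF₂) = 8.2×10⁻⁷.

2.7×10⁻⁶ M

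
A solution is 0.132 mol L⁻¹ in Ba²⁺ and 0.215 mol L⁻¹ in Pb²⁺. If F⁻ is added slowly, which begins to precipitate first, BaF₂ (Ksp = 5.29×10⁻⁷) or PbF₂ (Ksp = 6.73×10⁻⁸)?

The threshold for precipitation is Q = Ksp.
For BaF₂: [F⁻] = (Ksp/[Ba²⁺])^(1/2) = 2.00×10⁻³ mol L⁻¹
For PbF₂: [F⁻] = (Ksp/[Pb²⁺])^(1/2) = 5.59×10⁻⁴ mol L⁻¹
The smaller threshold [F⁻] is reached first, so PbF₂ precipitates first.

PbF₂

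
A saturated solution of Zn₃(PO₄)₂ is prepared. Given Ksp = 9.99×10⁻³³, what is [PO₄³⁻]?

3.12×10⁻⁷ M

Zn₃(PO₄)₂(s) ⇌ 3 Zn²⁺(aq) + 2 PO₄³⁻(aq)
If s mol/L of Zn₃(PO₄)₂ dissolves, [Zn²⁺] = 3s and [PO₄³⁻] = 2s.
Ksp = [Zn²⁺]^3[PO₄³⁻]^2 = (3s)^3 · (2s)^2 = 108s^5 = 9.99×10⁻³³
s = 1.56×10⁻⁷ mol/L
[PO₄³⁻] = 2s = 3.12×10⁻⁷ mol/L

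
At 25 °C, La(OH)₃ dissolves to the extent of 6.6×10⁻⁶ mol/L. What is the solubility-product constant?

Ksp = 5.1×10⁻²⁰

La(OH)₃(s) ⇌ La³⁺(aq) + 3 OH⁻(aq)
For each mole of La(OH)₃ that dissolves per liter, [La³⁺] = s and [OH⁻] = 3s; let s denote this solubility.
Ksp = [La³⁺][OH⁻]^3 = s · (3s)^3 = 27s^4
Ksp = 27 × (6.6×10⁻⁶)^4 = 5.1×10⁻²⁰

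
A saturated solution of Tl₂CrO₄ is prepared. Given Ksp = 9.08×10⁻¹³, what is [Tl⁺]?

1.22×10⁻⁴ M

Tl₂CrO₄(s) ⇌ 2 Tl⁺(aq) + CrO₄²⁻(aq)
For each mole of Tl₂CrO₄ that dissolves per liter, [Tl⁺] = 2s and [CrO₄²⁻] = s; let s denote this solubility.
Ksp = [Tl⁺]^2[CrO₄²⁻] = (2s)^2 · s = 4s^3 = 9.08×10⁻¹³
s = 6.10×10⁻⁵ mol/L
[Tl⁺] = 2s = 1.22×10⁻⁴ mol/L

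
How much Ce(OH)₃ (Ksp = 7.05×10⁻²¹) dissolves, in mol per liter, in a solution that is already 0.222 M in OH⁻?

6.44×10⁻¹⁹ M

Ce(OH)₃(s) ⇌ Ce³⁺(aq) + 3 OH⁻(aq)
The solution already contains OH⁻ at 0.222 M. Let s be the molar solubility of Ce(OH)₃.
[OH⁻] ≈ 0.222 M (common ion dominates); [Ce³⁺] = s.
Ksp = [Ce³⁺][OH⁻]^3 = s(0.222)^3
s = 7.05×10⁻²¹ / (0.222)^3 = 6.44×10⁻¹⁹
s = 6.44×10⁻¹⁹ M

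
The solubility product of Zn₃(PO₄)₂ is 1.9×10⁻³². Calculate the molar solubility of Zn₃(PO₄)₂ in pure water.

Zn₃(PO₄)₂(s) ⇌ 3 Zn²⁺(aq) + 2 PO₄³⁻(aq)
Let s be the molar solubility. Then [Zn²⁺] = 3s and [PO₄³⁻] = 2s.
Ksp = [Zn²⁺]^3[PO₄³⁻]^2 = (3s)^3 · (2s)^2 = 108s^5
108s^5 = 1.9×10⁻³²  ⇒  s^5 = 1.8×10⁻³⁴
s = (1.8×10⁻³⁴)^(1/5) = 1.8×10⁻⁷ mol/L

1.8×10⁻⁷ M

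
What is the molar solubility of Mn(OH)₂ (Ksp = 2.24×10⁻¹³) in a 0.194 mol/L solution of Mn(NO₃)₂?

5.37×10⁻⁷ M

Mn(OH)₂(s) ⇌ Mn²⁺(aq) + 2 OH⁻(aq)
With Mn²⁺ already at 0.194 mol/L and s small, take [Mn²⁺] ≈ 0.194 mol/L and [OH⁻] = 2s.
Ksp = [Mn²⁺][OH⁻]^2 = (0.194)(2s)^2
(2s)^2 = 2.24×10⁻¹³ / (0.194) = 1.15×10⁻¹²
s = 5.37×10⁻⁷ mol/L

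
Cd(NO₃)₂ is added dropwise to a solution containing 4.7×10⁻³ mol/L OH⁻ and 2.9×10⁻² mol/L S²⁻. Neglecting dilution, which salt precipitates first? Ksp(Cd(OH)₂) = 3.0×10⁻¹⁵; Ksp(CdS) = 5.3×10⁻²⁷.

CdS

Precipitation of each salt begins when its ion product equals Ksp.
For Cd(OH)₂: [Cd²⁺] = (Ksp/[OH⁻]^2) = 1.4×10⁻¹⁰ mol/L
For CdS: [Cd²⁺] = (Ksp/[S²⁻]) = 1.8×10⁻²⁵ mol/L
CdS requires the lower [Cd²⁺], so it precipitates first.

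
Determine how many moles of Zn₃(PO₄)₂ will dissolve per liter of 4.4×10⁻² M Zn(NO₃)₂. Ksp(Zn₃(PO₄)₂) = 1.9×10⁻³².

7.5×10⁻¹⁵ M

Zn₃(PO₄)₂(s) ⇌ 3 Zn²⁺(aq) + 2 PO₄³⁻(aq)
With Zn²⁺ already at 4.4×10⁻² M and s small, take [Zn²⁺] ≈ 4.4×10⁻² M and [PO₄³⁻] = 2s.
Ksp = [Zn²⁺]^3[PO₄³⁻]^2 = (4.4×10⁻²)^3(2s)^2
(2s)^2 = 1.9×10⁻³² / (4.4×10⁻²)^3 = 2.2×10⁻²⁸
s = 7.5×10⁻¹⁵ M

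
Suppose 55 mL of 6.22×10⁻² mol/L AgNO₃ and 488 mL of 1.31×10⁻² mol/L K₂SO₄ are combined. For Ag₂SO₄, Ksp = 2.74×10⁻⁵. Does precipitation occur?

No

After mixing, V = 55 mL + 488 mL = 543 mL.
[Ag⁺] = (6.22×10⁻²)(55)/543 = 6.30×10⁻³ mol/L
[SO₄²⁻] = (1.31×10⁻²)(488)/543 = 1.18×10⁻² mol/L
Q = [Ag⁺]^2[SO₄²⁻] = 4.67×10⁻⁷
Since Q (4.67×10⁻⁷) is less than Ksp (2.74×10⁻⁵), no Ag₂SO₄ precipitates.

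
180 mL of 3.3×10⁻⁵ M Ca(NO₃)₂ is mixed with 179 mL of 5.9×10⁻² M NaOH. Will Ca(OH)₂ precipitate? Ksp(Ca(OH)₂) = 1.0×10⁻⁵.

The combined volume is 359 mL.
[Ca²⁺] = (3.3×10⁻⁵)(180)/359 = 1.7×10⁻⁵ M
[OH⁻] = (5.9×10⁻²)(179)/359 = 2.9×10⁻² M
Q = [Ca²⁺][OH⁻]^2 = 1.4×10⁻⁸
Since Q (1.4×10⁻⁸) is less than Ksp (1.0×10⁻⁵), no Ca(OH)₂ precipitates.

No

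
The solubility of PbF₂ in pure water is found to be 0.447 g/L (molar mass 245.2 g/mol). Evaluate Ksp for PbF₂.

Ksp = 2.42×10⁻⁸

Molar solubility s = (0.447 g/L) / (245.2 g/mol) = 1.8230×10⁻³ mol/L
PbF₂(s) ⇌ Pb²⁺(aq) + 2 F⁻(aq)
With molar solubility s: [Pb²⁺] = s, [F⁻] = 2s.
Ksp = [Pb²⁺][F⁻]^2 = s · (2s)^2 = 4s^3
Ksp = 4 × (1.8230×10⁻³)^3 = 2.42×10⁻⁸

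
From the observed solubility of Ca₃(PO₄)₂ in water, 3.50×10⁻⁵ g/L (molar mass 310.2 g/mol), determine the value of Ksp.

Convert to molarity: s = 3.50×10⁻⁵ / 310.2 = 1.1283×10⁻⁷ mol/L
Ca₃(PO₄)₂(s) ⇌ 3 Ca²⁺(aq) + 2 PO₄³⁻(aq)
For each mole of Ca₃(PO₄)₂ that dissolves per liter, [Ca²⁺] = 3s and [PO₄³⁻] = 2s; let s denote this solubility.
Ksp = [Ca²⁺]^3[PO₄³⁻]^2 = (3s)^3 · (2s)^2 = 108s^5
Ksp = 108 × (1.1283×10⁻⁷)^5 = 1.97×10⁻³³

Ksp = 1.97×10⁻³³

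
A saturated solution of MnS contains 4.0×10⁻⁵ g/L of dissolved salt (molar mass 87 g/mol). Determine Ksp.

Ksp = 2.1×10⁻¹³

Molar solubility s = (4.0×10⁻⁵ g/L) / (87 g/mol) = 4.598×10⁻⁷ mol/L
MnS(s) ⇌ Mn²⁺(aq) + S²⁻(aq)
Let s be the molar solubility. Then [Mn²⁺] = s and [S²⁻] = s.
Ksp = [Mn²⁺][S²⁻] = s · s = s^2
Ksp = (4.598×10⁻⁷)^2 = 2.1×10⁻¹³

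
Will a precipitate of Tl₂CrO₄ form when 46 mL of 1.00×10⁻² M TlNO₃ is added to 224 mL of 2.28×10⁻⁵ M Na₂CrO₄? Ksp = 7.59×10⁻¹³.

After mixing, V = 46 mL + 224 mL = 270 mL.
[Tl⁺] = (1.00×10⁻²)(46)/270 = 1.70×10⁻³ M
[CrO₄²⁻] = (2.28×10⁻⁵)(224)/270 = 1.89×10⁻⁵ M
Q = [Tl⁺]^2[CrO₄²⁻] = 5.49×10⁻¹¹
Since Q (5.49×10⁻¹¹) exceeds Ksp (7.59×10⁻¹³), Tl₂CrO₄ will precipitate.

Yes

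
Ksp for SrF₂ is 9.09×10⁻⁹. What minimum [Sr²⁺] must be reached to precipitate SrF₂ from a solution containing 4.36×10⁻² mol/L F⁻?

Each salt precipitates once Q = Ksp for that salt.
SrF₂(s) ⇌ Sr²⁺(aq) + 2 F⁻(aq)
Ksp = [Sr²⁺][F⁻]^2 = [Sr²⁺](4.36×10⁻²)^2
[Sr²⁺] = 9.09×10⁻⁹ / (4.36×10⁻²)^2 = 4.78×10⁻⁶
[Sr²⁺] = 4.78×10⁻⁶ mol/L

4.78×10⁻⁶ M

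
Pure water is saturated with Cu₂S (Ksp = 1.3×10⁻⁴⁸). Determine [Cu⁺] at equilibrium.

Cu₂S(s) ⇌ 2 Cu⁺(aq) + S²⁻(aq)
Call the molar solubility s, so that [Cu⁺] = 2s and [S²⁻] = s.
Ksp = [Cu⁺]^2[S²⁻] = (2s)^2 · s = 4s^3 = 1.3×10⁻⁴⁸
s = 6.9×10⁻¹⁷ M
[Cu⁺] = 2s = 1.4×10⁻¹⁶ M

1.4×10⁻¹⁶ M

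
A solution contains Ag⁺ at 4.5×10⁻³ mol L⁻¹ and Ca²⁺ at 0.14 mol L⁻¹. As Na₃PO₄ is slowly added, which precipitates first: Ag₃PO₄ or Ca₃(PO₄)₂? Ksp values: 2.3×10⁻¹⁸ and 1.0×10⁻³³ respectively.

Ca₃(PO₄)₂

Precipitation begins when Q = Ksp.
For Ag₃PO₄: [PO₄³⁻] = (Ksp/[Ag⁺]^3) = 2.5×10⁻¹¹ mol L⁻¹
For Ca₃(PO₄)₂: [PO₄³⁻] = (Ksp/[Ca²⁺]^3)^(1/2) = 6.0×10⁻¹⁶ mol L⁻¹
Ca₃(PO₄)₂ requires the lower [PO₄³⁻], so it precipitates first.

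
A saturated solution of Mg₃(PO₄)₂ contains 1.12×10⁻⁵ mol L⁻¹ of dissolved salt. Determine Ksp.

Mg₃(PO₄)₂(s) ⇌ 3 Mg²⁺(aq) + 2 PO₄³⁻(aq)
For each mole of Mg₃(PO₄)₂ that dissolves per liter, [Mg²⁺] = 3s and [PO₄³⁻] = 2s; let s denote this solubility.
Ksp = [Mg²⁺]^3[PO₄³⁻]^2 = (3s)^3 · (2s)^2 = 108s^5
Ksp = 108 × (1.12×10⁻⁵)^5 = 1.90×10⁻²³

Ksp = 1.90×10⁻²³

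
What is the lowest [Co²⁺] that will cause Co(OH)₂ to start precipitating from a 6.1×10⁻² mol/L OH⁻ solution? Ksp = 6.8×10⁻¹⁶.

The threshold for precipitation is Q = Ksp.
Co(OH)₂(s) ⇌ Co²⁺(aq) + 2 OH⁻(aq)
Ksp = [Co²⁺][OH⁻]^2 = [Co²⁺](6.1×10⁻²)^2
[Co²⁺] = 6.8×10⁻¹⁶ / (6.1×10⁻²)^2 = 1.8×10⁻¹³
[Co²⁺] = 1.8×10⁻¹³ mol/L

1.8×10⁻¹³ M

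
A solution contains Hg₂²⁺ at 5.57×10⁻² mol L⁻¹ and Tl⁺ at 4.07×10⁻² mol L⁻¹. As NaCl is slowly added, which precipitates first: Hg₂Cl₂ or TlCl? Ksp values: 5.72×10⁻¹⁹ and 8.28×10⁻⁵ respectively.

Hg₂Cl₂

Each salt precipitates once Q = Ksp for that salt.
For Hg₂Cl₂: [Cl⁻] = (Ksp/[Hg₂²⁺])^(1/2) = 3.20×10⁻⁹ mol L⁻¹
For TlCl: [Cl⁻] = (Ksp/[Tl⁺]) = 2.03×10⁻³ mol L⁻¹
Hg₂Cl₂ requires the lower [Cl⁻], so it precipitates first.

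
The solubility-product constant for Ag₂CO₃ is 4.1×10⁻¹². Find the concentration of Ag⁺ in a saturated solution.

2.0×10⁻⁴ M

Ag₂CO₃(s) ⇌ 2 Ag⁺(aq) + CO₃²⁻(aq)
Call the molar solubility s, so that [Ag⁺] = 2s and [CO₃²⁻] = s.
Ksp = [Ag⁺]^2[CO₃²⁻] = (2s)^2 · s = 4s^3 = 4.1×10⁻¹²
s = 1.0×10⁻⁴ M
[Ag⁺] = 2s = 2.0×10⁻⁴ M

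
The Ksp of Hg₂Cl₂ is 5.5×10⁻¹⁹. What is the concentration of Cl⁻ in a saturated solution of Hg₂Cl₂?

1.0×10⁻⁶ M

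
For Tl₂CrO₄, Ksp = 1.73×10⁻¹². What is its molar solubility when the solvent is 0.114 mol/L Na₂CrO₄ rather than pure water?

1.95×10⁻⁶ M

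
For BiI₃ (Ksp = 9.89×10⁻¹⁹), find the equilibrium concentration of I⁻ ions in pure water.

BiI₃(s) ⇌ Bi³⁺(aq) + 3 I⁻(aq)
For each mole of BiI₃ that dissolves per liter, [Bi³⁺] = s and [I⁻] = 3s; let s denote this solubility.
Ksp = [Bi³⁺][I⁻]^3 = s · (3s)^3 = 27s^4 = 9.89×10⁻¹⁹
s = 1.38×10⁻⁵ mol L⁻¹
[I⁻] = 3s = 4.15×10⁻⁵ mol L⁻¹

4.15×10⁻⁵ M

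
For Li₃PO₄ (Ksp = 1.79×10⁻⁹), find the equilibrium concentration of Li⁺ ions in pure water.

8.56×10⁻³ M

Li₃PO₄(s) ⇌ 3 Li⁺(aq) + PO₄³⁻(aq)
With molar solubility s: [Li⁺] = 3s, [PO₄³⁻] = s.
Ksp = [Li⁺]^3[PO₄³⁻] = (3s)^3 · s = 27s^4 = 1.79×10⁻⁹
s = 2.85×10⁻³ M
[Li⁺] = 3s = 8.56×10⁻³ M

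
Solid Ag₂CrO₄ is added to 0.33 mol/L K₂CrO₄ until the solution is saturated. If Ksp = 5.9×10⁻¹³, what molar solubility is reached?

Ag₂CrO₄(s) ⇌ 2 Ag⁺(aq) + CrO₄²⁻(aq)
Let s be the solubility of Ag₂CrO₄ here. The common ion gives [CrO₄²⁻] ≈ 0.33 mol/L, and [Ag⁺] = 2s.
Ksp = [Ag⁺]^2[CrO₄²⁻] = (2s)^2(0.33)
(2s)^2 = 5.9×10⁻¹³ / (0.33) = 1.8×10⁻¹²
s = 6.7×10⁻⁷ mol/L

6.7×10⁻⁷ M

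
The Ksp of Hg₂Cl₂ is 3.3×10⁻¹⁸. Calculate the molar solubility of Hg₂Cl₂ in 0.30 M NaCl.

3.7×10⁻¹⁷ M

Hg₂Cl₂(s) ⇌ Hg₂²⁺(aq) + 2 Cl⁻(aq)
Cl⁻ is already present at 0.30 M. If s mol/L of Hg₂Cl₂ dissolves, [Hg₂²⁺] = s while [Cl⁻] ≈ 0.30 M.
Ksp = [Hg₂²⁺][Cl⁻]^2 = s(0.30)^2
s = 3.3×10⁻¹⁸ / (0.30)^2 = 3.7×10⁻¹⁷
s = 3.7×10⁻¹⁷ M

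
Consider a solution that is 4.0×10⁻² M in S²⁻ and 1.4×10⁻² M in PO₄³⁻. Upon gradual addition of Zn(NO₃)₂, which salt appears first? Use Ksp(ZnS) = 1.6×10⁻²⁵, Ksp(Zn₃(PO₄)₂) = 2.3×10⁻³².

Precipitation begins when Q = Ksp.
For ZnS: [Zn²⁺] = (Ksp/[S²⁻]) = 4.0×10⁻²⁴ M
For Zn₃(PO₄)₂: [Zn²⁺] = (Ksp/[PO₄³⁻]^2)^(1/3) = 4.9×10⁻¹⁰ M
The smaller threshold [Zn²⁺] is reached first, so ZnS precipitates first.

ZnS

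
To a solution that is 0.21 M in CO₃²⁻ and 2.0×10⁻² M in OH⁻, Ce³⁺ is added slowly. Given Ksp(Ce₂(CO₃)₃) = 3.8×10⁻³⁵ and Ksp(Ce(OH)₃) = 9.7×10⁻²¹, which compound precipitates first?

Ce₂(CO₃)₃

The threshold for precipitation is Q = Ksp.
For Ce₂(CO₃)₃: [Ce³⁺] = (Ksp/[CO₃²⁻]^3)^(1/2) = 6.4×10⁻¹⁷ M
For Ce(OH)₃: [Ce³⁺] = (Ksp/[OH⁻]^3) = 1.2×10⁻¹⁵ M
Ce₂(CO₃)₃ requires the lower [Ce³⁺], so it precipitates first.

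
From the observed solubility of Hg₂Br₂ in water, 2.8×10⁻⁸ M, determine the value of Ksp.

Hg₂Br₂(s) ⇌ Hg₂²⁺(aq) + 2 Br⁻(aq)
If s mol/L of Hg₂Br₂ dissolves, [Hg₂²⁺] = s and [Br⁻] = 2s.
Ksp = [Hg₂²⁺][Br⁻]^2 = s · (2s)^2 = 4s^3
Ksp = 4 × (2.8×10⁻⁸)^3 = 8.8×10⁻²³

Ksp = 8.8×10⁻²³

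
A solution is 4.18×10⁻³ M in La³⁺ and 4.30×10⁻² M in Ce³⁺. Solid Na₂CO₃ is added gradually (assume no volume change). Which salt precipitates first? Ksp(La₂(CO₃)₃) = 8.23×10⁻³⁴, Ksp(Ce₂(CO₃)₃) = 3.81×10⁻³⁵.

Precipitation of each salt begins when its ion product equals Ksp.
For La₂(CO₃)₃: [CO₃²⁻] = (Ksp/[La³⁺]^2)^(1/3) = 3.61×10⁻¹⁰ M
For Ce₂(CO₃)₃: [CO₃²⁻] = (Ksp/[Ce³⁺]^2)^(1/3) = 2.74×10⁻¹¹ M
Ce₂(CO₃)₃ requires the lower [CO₃²⁻], so it precipitates first.

Ce₂(CO₃)₃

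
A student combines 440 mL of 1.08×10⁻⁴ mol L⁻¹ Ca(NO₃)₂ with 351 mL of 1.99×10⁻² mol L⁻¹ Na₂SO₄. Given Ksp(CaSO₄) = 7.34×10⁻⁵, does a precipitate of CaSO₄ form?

The combined volume is 791 mL.
[Ca²⁺] = (1.08×10⁻⁴)(440)/791 = 6.01×10⁻⁵ mol L⁻¹
[SO₄²⁻] = (1.99×10⁻²)(351)/791 = 8.83×10⁻³ mol L⁻¹
Q = [Ca²⁺][SO₄²⁻] = 5.30×10⁻⁷
Since Q (5.30×10⁻⁷) is less than Ksp (7.34×10⁻⁵), no CaSO₄ precipitates.

No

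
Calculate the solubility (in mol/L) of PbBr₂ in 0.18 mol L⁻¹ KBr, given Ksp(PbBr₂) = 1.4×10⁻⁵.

4.3×10⁻⁴ M

PbBr₂(s) ⇌ Pb²⁺(aq) + 2 Br⁻(aq)
With Br⁻ already at 0.18 mol L⁻¹ and s small, take [Br⁻] ≈ 0.18 mol L⁻¹ and [Pb²⁺] = s.
Ksp = [Pb²⁺][Br⁻]^2 = s(0.18)^2
s = 1.4×10⁻⁵ / (0.18)^2 = 4.3×10⁻⁴
s = 4.3×10⁻⁴ mol L⁻¹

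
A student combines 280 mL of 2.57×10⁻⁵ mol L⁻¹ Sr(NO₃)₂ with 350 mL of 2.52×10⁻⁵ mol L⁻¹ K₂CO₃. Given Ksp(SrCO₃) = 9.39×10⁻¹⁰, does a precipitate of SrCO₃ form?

After mixing, V = 280 mL + 350 mL = 630 mL.
[Sr²⁺] = (2.57×10⁻⁵)(280)/630 = 1.14×10⁻⁵ mol L⁻¹
[CO₃²⁻] = (2.52×10⁻⁵)(350)/630 = 1.40×10⁻⁵ mol L⁻¹
Q = [Sr²⁺][CO₃²⁻] = 1.60×10⁻¹⁰
Since Q (1.60×10⁻¹⁰) is less than Ksp (9.39×10⁻¹⁰), no SrCO₃ precipitates.

No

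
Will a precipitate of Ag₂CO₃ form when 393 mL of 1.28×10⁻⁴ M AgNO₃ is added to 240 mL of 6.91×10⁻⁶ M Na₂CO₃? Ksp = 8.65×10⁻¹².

No

Total volume after mixing = 393 + 240 = 633 mL.
[Ag⁺] = (1.28×10⁻⁴)(393)/633 = 7.95×10⁻⁵ M
[CO₃²⁻] = (6.91×10⁻⁶)(240)/633 = 2.62×10⁻⁶ M
Q = [Ag⁺]^2[CO₃²⁻] = 1.65×10⁻¹⁴
Q = 1.65×10⁻¹⁴ < Ksp = 8.65×10⁻¹², so the solution is unsaturated and no precipitate forms.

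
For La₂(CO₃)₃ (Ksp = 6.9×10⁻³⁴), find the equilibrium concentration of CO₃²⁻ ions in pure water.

La₂(CO₃)₃(s) ⇌ 2 La³⁺(aq) + 3 CO₃²⁻(aq)
With molar solubility s: [La³⁺] = 2s, [CO₃²⁻] = 3s.
Ksp = [La³⁺]^2[CO₃²⁻]^3 = (2s)^2 · (3s)^3 = 108s^5 = 6.9×10⁻³⁴
s = 9.1×10⁻⁸ mol L⁻¹
[CO₃²⁻] = 3s = 2.7×10⁻⁷ mol L⁻¹

2.7×10⁻⁷ M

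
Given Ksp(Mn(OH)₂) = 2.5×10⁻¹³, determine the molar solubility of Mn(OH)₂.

4.0×10⁻⁵ M

Mn(OH)₂(s) ⇌ Mn²⁺(aq) + 2 OH⁻(aq)
For each mole of Mn(OH)₂ that dissolves per liter, [Mn²⁺] = s and [OH⁻] = 2s; let s denote this solubility.
Ksp = [Mn²⁺][OH⁻]^2 = s · (2s)^2 = 4s^3
4s^3 = 2.5×10⁻¹³  ⇒  s^3 = 6.3×10⁻¹⁴
s = 4.0×10⁻⁵ mol/L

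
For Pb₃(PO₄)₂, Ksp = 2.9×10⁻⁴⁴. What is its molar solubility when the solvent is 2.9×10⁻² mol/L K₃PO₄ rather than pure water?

Pb₃(PO₄)₂(s) ⇌ 3 Pb²⁺(aq) + 2 PO₄³⁻(aq)
Let s be the solubility of Pb₃(PO₄)₂ here. The common ion gives [PO₄³⁻] ≈ 2.9×10⁻² mol/L, and [Pb²⁺] = 3s.
Ksp = [Pb²⁺]^3[PO₄³⁻]^2 = (3s)^3(2.9×10⁻²)^2
(3s)^3 = 2.9×10⁻⁴⁴ / (2.9×10⁻²)^2 = 3.4×10⁻⁴¹
s = 1.1×10⁻¹⁴ mol/L

1.1×10⁻¹⁴ M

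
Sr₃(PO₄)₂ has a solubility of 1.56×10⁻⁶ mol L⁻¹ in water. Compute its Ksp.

Ksp = 9.98×10⁻²⁸

Sr₃(PO₄)₂(s) ⇌ 3 Sr²⁺(aq) + 2 PO₄³⁻(aq)
For each mole of Sr₃(PO₄)₂ that dissolves per liter, [Sr²⁺] = 3s and [PO₄³⁻] = 2s; let s denote this solubility.
Ksp = [Sr²⁺]^3[PO₄³⁻]^2 = (3s)^3 · (2s)^2 = 108s^5
Ksp = 108 × (1.56×10⁻⁶)^5 = 9.98×10⁻²⁸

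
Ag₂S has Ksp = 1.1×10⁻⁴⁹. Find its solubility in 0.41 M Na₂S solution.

Ag₂S(s) ⇌ 2 Ag⁺(aq) + S²⁻(aq)
S²⁻ is already present at 0.41 M. If s mol/L of Ag₂S dissolves, [Ag⁺] = 2s while [S²⁻] ≈ 0.41 M.
Ksp = [Ag⁺]^2[S²⁻] = (2s)^2(0.41)
(2s)^2 = 1.1×10⁻⁴⁹ / (0.41) = 2.7×10⁻⁴⁹
s = 2.6×10⁻²⁵ M

2.6×10⁻²⁵ M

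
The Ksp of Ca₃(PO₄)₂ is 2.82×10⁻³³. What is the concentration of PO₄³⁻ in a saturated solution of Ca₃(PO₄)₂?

Ca₃(PO₄)₂(s) ⇌ 3 Ca²⁺(aq) + 2 PO₄³⁻(aq)
If s mol/L of Ca₃(PO₄)₂ dissolves, [Ca²⁺] = 3s and [PO₄³⁻] = 2s.
Ksp = [Ca²⁺]^3[PO₄³⁻]^2 = (3s)^3 · (2s)^2 = 108s^5 = 2.82×10⁻³³
s = 1.21×10⁻⁷ mol L⁻¹
[PO₄³⁻] = 2s = 2.42×10⁻⁷ mol L⁻¹

2.42×10⁻⁷ M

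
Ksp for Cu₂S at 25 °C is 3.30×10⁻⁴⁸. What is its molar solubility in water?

9.38×10⁻¹⁷ M

Cu₂S(s) ⇌ 2 Cu⁺(aq) + S²⁻(aq)
Call the molar solubility s, so that [Cu⁺] = 2s and [S²⁻] = s.
Ksp = [Cu⁺]^2[S²⁻] = (2s)^2 · s = 4s^3
4s^3 = 3.30×10⁻⁴⁸  ⇒  s^3 = 8.25×10⁻⁴⁹
Taking the 3rd root, s = 9.38×10⁻¹⁷ M.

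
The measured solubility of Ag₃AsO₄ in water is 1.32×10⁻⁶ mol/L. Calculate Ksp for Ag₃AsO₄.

Ksp = 8.20×10⁻²³

Ag₃AsO₄(s) ⇌ 3 Ag⁺(aq) + AsO₄³⁻(aq)
If s mol/L of Ag₃AsO₄ dissolves, [Ag⁺] = 3s and [AsO₄³⁻] = s.
Ksp = [Ag⁺]^3[AsO₄³⁻] = (3s)^3 · s = 27s^4
Ksp = 27 × (1.32×10⁻⁶)^4 = 8.20×10⁻²³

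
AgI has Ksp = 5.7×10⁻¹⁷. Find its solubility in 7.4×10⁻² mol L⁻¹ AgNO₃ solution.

7.7×10⁻¹⁶ M

AgI(s) ⇌ Ag⁺(aq) + I⁻(aq)
Let s be the solubility of AgI here. The common ion gives [Ag⁺] ≈ 7.4×10⁻² mol L⁻¹, and [I⁻] = s.
Ksp = [Ag⁺][I⁻] = (7.4×10⁻²)s
s = 5.7×10⁻¹⁷ / (7.4×10⁻²) = 7.7×10⁻¹⁶
s = 7.7×10⁻¹⁶ mol L⁻¹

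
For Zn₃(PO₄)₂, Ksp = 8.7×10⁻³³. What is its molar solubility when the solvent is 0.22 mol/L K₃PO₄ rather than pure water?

Zn₃(PO₄)₂(s) ⇌ 3 Zn²⁺(aq) + 2 PO₄³⁻(aq)
With PO₄³⁻ already at 0.22 mol/L and s small, take [PO₄³⁻] ≈ 0.22 mol/L and [Zn²⁺] = 3s.
Ksp = [Zn²⁺]^3[PO₄³⁻]^2 = (3s)^3(0.22)^2
(3s)^3 = 8.7×10⁻³³ / (0.22)^2 = 1.8×10⁻³¹
s = 1.9×10⁻¹¹ mol/L

1.9×10⁻¹¹ M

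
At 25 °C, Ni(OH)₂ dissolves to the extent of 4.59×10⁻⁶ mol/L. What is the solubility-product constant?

Ni(OH)₂(s) ⇌ Ni²⁺(aq) + 2 OH⁻(aq)
With molar solubility s: [Ni²⁺] = s, [OH⁻] = 2s.
Ksp = [Ni²⁺][OH⁻]^2 = s · (2s)^2 = 4s^3
Ksp = 4 × (4.59×10⁻⁶)^3 = 3.87×10⁻¹⁶

Ksp = 3.87×10⁻¹⁶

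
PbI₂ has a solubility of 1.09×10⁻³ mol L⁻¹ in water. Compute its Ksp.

PbI₂(s) ⇌ Pb²⁺(aq) + 2 I⁻(aq)
Let s be the molar solubility. Then [Pb²⁺] = s and [I⁻] = 2s.
Ksp = [Pb²⁺][I⁻]^2 = s · (2s)^2 = 4s^3
Ksp = 4 × (1.09×10⁻³)^3 = 5.18×10⁻⁹

Ksp = 5.18×10⁻⁹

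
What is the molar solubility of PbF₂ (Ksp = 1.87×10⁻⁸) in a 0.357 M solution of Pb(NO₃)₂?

1.14×10⁻⁴ M

PbF₂(s) ⇌ Pb²⁺(aq) + 2 F⁻(aq)
The solution already contains Pb²⁺ at 0.357 M. Let s be the molar solubility of PbF₂.
[Pb²⁺] ≈ 0.357 M (common ion dominates); [F⁻] = 2s.
Ksp = [Pb²⁺][F⁻]^2 = (0.357)(2s)^2
(2s)^2 = 1.87×10⁻⁸ / (0.357) = 5.24×10⁻⁸
s = 1.14×10⁻⁴ M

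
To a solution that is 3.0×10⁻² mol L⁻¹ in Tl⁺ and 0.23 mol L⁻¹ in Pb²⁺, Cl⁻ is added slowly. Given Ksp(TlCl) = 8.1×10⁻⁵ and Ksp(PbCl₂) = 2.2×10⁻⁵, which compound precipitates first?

A salt starts to precipitate once the ion product Q reaches its Ksp.
For TlCl: [Cl⁻] = (Ksp/[Tl⁺]) = 2.7×10⁻³ mol L⁻¹
For PbCl₂: [Cl⁻] = (Ksp/[Pb²⁺])^(1/2) = 9.8×10⁻³ mol L⁻¹
Since TlCl needs less Cl⁻ to reach saturation, it precipitates first.

TlCl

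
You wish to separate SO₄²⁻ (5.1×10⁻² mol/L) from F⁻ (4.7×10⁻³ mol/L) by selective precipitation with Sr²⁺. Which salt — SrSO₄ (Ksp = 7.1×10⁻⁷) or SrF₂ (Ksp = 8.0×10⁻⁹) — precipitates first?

SrSO₄

Each salt precipitates once Q = Ksp for that salt.
For SrSO₄: [Sr²⁺] = (Ksp/[SO₄²⁻]) = 1.4×10⁻⁵ mol/L
For SrF₂: [Sr²⁺] = (Ksp/[F⁻]^2) = 3.6×10⁻⁴ mol/L
The smaller threshold [Sr²⁺] is reached first, so SrSO₄ precipitates first.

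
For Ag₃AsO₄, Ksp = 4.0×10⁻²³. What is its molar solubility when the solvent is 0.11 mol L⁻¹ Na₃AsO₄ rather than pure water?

2.4×10⁻⁸ M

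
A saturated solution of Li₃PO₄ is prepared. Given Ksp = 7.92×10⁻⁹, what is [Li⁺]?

1.24×10⁻² M

Li₃PO₄(s) ⇌ 3 Li⁺(aq) + PO₄³⁻(aq)
Let s be the molar solubility. Then [Li⁺] = 3s and [PO₄³⁻] = s.
Ksp = [Li⁺]^3[PO₄³⁻] = (3s)^3 · s = 27s^4 = 7.92×10⁻⁹
s = 4.14×10⁻³ mol L⁻¹
[Li⁺] = 3s = 1.24×10⁻² mol L⁻¹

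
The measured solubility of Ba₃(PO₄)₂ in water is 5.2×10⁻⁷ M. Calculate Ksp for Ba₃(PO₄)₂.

Ksp = 4.1×10⁻³⁰

Ba₃(PO₄)₂(s) ⇌ 3 Ba²⁺(aq) + 2 PO₄³⁻(aq)
Let s be the molar solubility. Then [Ba²⁺] = 3s and [PO₄³⁻] = 2s.
Ksp = [Ba²⁺]^3[PO₄³⁻]^2 = (3s)^3 · (2s)^2 = 108s^5
Ksp = 108 × (5.2×10⁻⁷)^5 = 4.1×10⁻³⁰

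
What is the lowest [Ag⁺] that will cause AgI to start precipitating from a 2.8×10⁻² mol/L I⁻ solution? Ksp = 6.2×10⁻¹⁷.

Precipitation begins when Q = Ksp.
AgI(s) ⇌ Ag⁺(aq) + I⁻(aq)
Ksp = [Ag⁺][I⁻] = [Ag⁺](2.8×10⁻²)
[Ag⁺] = 6.2×10⁻¹⁷ / (2.8×10⁻²) = 2.2×10⁻¹⁵
[Ag⁺] = 2.2×10⁻¹⁵ mol/L

2.2×10⁻¹⁵ M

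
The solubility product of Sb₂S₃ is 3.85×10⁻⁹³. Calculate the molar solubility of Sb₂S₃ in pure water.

1.29×10⁻¹⁹ M

Sb₂S₃(s) ⇌ 2 Sb³⁺(aq) + 3 S²⁻(aq)
With molar solubility s: [Sb³⁺] = 2s, [S²⁻] = 3s.
Ksp = [Sb³⁺]^2[S²⁻]^3 = (2s)^2 · (3s)^3 = 108s^5
108s^5 = 3.85×10⁻⁹³  ⇒  s^5 = 3.56×10⁻⁹⁵
s = (3.56×10⁻⁹⁵)^(1/5) = 1.29×10⁻¹⁹ M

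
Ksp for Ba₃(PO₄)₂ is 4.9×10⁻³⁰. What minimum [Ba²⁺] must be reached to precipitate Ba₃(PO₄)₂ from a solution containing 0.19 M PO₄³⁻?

5.1×10⁻¹⁰ M

A salt starts to precipitate once the ion product Q reaches its Ksp.
Ba₃(PO₄)₂(s) ⇌ 3 Ba²⁺(aq) + 2 PO₄³⁻(aq)
Ksp = [Ba²⁺]^3[PO₄³⁻]^2 = [Ba²⁺]^3(0.19)^2
[Ba²⁺]^3 = 4.9×10⁻³⁰ / (0.19)^2 = 1.4×10⁻²⁸
[Ba²⁺] = 5.1×10⁻¹⁰ M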